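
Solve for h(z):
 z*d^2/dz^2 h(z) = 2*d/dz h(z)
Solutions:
 h(z) = C1 + C2*z^3


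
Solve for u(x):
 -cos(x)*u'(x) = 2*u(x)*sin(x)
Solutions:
 u(x) = C1*cos(x)^2


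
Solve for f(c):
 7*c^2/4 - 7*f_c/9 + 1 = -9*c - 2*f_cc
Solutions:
 f(c) = C1 + C2*exp(7*c/18) + 3*c^3/4 + 81*c^2/7 + 2979*c/49


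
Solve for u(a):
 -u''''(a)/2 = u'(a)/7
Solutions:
 u(a) = C1 + C4*exp(-2^(1/3)*7^(2/3)*a/7) + (C2*sin(2^(1/3)*sqrt(3)*7^(2/3)*a/14) + C3*cos(2^(1/3)*sqrt(3)*7^(2/3)*a/14))*exp(2^(1/3)*7^(2/3)*a/14)


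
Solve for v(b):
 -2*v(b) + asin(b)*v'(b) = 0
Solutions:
 v(b) = C1*exp(2*Integral(1/asin(b), b))


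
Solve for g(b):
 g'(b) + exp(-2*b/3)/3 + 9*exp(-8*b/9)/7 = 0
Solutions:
 g(b) = C1 + exp(-2*b/3)/2 + 81*exp(-8*b/9)/56


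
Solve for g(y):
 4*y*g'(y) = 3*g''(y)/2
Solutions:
 g(y) = C1 + C2*erfi(2*sqrt(3)*y/3)


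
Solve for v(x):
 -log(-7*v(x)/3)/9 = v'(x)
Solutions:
 9*Integral(1/(log(-_y) - log(3) + log(7)), (_y, v(x))) = C1 - x


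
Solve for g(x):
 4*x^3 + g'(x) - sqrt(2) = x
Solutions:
 g(x) = C1 - x^4 + x^2/2 + sqrt(2)*x


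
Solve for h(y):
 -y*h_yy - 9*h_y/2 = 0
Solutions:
 h(y) = C1 + C2/y^(7/2)


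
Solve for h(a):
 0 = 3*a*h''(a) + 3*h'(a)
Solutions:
 h(a) = C1 + C2*log(a)


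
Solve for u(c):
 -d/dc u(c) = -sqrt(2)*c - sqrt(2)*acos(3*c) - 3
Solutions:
 u(c) = C1 + sqrt(2)*c^2/2 + 3*c + sqrt(2)*(c*acos(3*c) - sqrt(1 - 9*c^2)/3)


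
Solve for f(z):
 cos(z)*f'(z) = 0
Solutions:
 f(z) = C1


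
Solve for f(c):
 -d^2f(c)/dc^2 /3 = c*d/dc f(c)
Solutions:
 f(c) = C1 + C2*erf(sqrt(6)*c/2)


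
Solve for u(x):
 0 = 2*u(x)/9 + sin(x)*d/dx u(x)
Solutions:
 u(x) = C1*(cos(x) + 1)^(1/9)/(cos(x) - 1)^(1/9)


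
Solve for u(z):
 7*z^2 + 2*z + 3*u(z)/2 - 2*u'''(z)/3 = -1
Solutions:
 u(z) = C3*exp(2^(1/3)*3^(2/3)*z/2) - 14*z^2/3 - 4*z/3 + (C1*sin(3*2^(1/3)*3^(1/6)*z/4) + C2*cos(3*2^(1/3)*3^(1/6)*z/4))*exp(-2^(1/3)*3^(2/3)*z/4) - 2/3


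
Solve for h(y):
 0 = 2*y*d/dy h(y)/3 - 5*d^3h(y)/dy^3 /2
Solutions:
 h(y) = C1 + Integral(C2*airyai(30^(2/3)*y/15) + C3*airybi(30^(2/3)*y/15), y)


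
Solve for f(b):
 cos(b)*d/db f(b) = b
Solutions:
 f(b) = C1 + Integral(b/cos(b), b)


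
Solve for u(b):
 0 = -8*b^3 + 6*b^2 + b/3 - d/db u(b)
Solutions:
 u(b) = C1 - 2*b^4 + 2*b^3 + b^2/6


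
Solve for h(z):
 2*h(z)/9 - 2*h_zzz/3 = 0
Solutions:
 h(z) = C3*exp(3^(2/3)*z/3) + (C1*sin(3^(1/6)*z/2) + C2*cos(3^(1/6)*z/2))*exp(-3^(2/3)*z/6)


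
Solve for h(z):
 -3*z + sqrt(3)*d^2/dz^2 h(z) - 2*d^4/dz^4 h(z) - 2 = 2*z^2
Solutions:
 h(z) = C1 + C2*z + C3*exp(-sqrt(2)*3^(1/4)*z/2) + C4*exp(sqrt(2)*3^(1/4)*z/2) + sqrt(3)*z^4/18 + sqrt(3)*z^3/6 + z^2*(sqrt(3) + 4)/3


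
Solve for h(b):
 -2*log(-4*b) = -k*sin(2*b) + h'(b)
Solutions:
 h(b) = C1 - 2*b*log(-b) - 4*b*log(2) + 2*b - k*cos(2*b)/2


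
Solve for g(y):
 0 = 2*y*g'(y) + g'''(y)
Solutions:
 g(y) = C1 + Integral(C2*airyai(-2^(1/3)*y) + C3*airybi(-2^(1/3)*y), y)


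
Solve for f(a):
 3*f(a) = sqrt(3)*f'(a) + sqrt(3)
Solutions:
 f(a) = C1*exp(sqrt(3)*a) + sqrt(3)/3


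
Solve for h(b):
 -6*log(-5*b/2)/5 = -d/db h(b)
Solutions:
 h(b) = C1 + 6*b*log(-b)/5 + 6*b*(-1 - log(2) + log(5))/5


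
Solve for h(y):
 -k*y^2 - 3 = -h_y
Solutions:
 h(y) = C1 + k*y^3/3 + 3*y


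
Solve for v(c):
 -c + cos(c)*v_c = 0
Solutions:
 v(c) = C1 + Integral(c/cos(c), c)


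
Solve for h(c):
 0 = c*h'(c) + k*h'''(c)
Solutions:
 h(c) = C1 + Integral(C2*airyai(c*(-1/k)^(1/3)) + C3*airybi(c*(-1/k)^(1/3)), c)


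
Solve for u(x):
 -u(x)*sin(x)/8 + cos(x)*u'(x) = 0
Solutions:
 u(x) = C1/cos(x)^(1/8)


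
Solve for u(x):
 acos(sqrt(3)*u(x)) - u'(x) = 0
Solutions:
 Integral(1/acos(sqrt(3)*_y), (_y, u(x))) = C1 + x


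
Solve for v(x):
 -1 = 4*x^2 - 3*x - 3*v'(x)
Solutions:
 v(x) = C1 + 4*x^3/9 - x^2/2 + x/3


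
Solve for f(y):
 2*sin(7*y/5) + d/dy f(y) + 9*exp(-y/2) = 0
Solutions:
 f(y) = C1 + 10*cos(7*y/5)/7 + 18*exp(-y/2)


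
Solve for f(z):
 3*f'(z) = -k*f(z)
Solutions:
 f(z) = C1*exp(-k*z/3)


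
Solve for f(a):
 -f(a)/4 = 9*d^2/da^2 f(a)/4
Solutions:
 f(a) = C1*sin(a/3) + C2*cos(a/3)


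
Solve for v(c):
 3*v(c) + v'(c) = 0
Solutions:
 v(c) = C1*exp(-3*c)


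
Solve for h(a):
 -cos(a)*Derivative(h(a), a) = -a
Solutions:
 h(a) = C1 + Integral(a/cos(a), a)


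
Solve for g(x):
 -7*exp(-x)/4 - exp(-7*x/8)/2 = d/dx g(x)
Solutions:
 g(x) = C1 + 7*exp(-x)/4 + 4*exp(-7*x/8)/7


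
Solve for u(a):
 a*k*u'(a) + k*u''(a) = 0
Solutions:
 u(a) = C1 + C2*erf(sqrt(2)*a/2)


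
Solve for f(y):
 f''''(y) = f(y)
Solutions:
 f(y) = C1*exp(-y) + C2*exp(y) + C3*sin(y) + C4*cos(y)


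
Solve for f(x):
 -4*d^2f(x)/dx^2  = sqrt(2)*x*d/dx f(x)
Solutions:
 f(x) = C1 + C2*erf(2^(3/4)*x/4)


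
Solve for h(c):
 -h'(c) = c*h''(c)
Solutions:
 h(c) = C1 + C2*log(c)


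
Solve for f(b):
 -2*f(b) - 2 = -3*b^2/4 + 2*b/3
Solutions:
 f(b) = 3*b^2/8 - b/3 - 1


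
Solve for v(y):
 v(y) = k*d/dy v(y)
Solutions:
 v(y) = C1*exp(y/k)


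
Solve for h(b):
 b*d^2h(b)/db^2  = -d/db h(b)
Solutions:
 h(b) = C1 + C2*log(b)


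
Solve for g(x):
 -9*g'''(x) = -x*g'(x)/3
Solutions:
 g(x) = C1 + Integral(C2*airyai(x/3) + C3*airybi(x/3), x)


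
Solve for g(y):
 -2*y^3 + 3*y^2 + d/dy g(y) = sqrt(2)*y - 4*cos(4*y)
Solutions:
 g(y) = C1 + y^4/2 - y^3 + sqrt(2)*y^2/2 - sin(4*y)


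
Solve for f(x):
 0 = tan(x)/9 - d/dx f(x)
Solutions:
 f(x) = C1 - log(cos(x))/9


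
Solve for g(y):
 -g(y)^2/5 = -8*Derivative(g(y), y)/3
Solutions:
 g(y) = -40/(C1 + 3*y)


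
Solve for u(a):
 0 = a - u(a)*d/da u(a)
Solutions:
 u(a) = -sqrt(C1 + a^2)
 u(a) = sqrt(C1 + a^2)


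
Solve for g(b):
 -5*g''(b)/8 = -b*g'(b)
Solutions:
 g(b) = C1 + C2*erfi(2*sqrt(5)*b/5)


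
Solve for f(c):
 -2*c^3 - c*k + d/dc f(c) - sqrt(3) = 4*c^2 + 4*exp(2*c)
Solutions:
 f(c) = C1 + c^4/2 + 4*c^3/3 + c^2*k/2 + sqrt(3)*c + 2*exp(2*c)


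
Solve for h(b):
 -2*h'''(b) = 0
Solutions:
 h(b) = C1 + C2*b + C3*b^2


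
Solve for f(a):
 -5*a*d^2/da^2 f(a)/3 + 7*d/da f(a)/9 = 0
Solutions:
 f(a) = C1 + C2*a^(22/15)


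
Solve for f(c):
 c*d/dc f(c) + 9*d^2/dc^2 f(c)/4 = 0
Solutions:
 f(c) = C1 + C2*erf(sqrt(2)*c/3)


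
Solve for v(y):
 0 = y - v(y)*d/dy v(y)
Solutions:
 v(y) = -sqrt(C1 + y^2)
 v(y) = sqrt(C1 + y^2)


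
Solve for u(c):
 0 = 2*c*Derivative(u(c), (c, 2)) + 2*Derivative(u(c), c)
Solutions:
 u(c) = C1 + C2*log(c)


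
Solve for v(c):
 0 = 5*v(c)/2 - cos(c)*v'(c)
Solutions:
 v(c) = C1*(sin(c) + 1)^(5/4)/(sin(c) - 1)^(5/4)


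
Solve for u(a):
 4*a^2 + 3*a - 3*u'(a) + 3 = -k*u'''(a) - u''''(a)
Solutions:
 u(a) = C1 + C2*exp(-a*(k^2/(k^3 + sqrt(-4*k^6 + (2*k^3 - 81)^2)/2 - 81/2)^(1/3) + k + (k^3 + sqrt(-4*k^6 + (2*k^3 - 81)^2)/2 - 81/2)^(1/3))/3) + C3*exp(a*(-4*k^2/((-1 + sqrt(3)*I)*(k^3 + sqrt(-4*k^6 + (2*k^3 - 81)^2)/2 - 81/2)^(1/3)) - 2*k + (k^3 + sqrt(-4*k^6 + (2*k^3 - 81)^2)/2 - 81/2)^(1/3) - sqrt(3)*I*(k^3 + sqrt(-4*k^6 + (2*k^3 - 81)^2)/2 - 81/2)^(1/3))/6) + C4*exp(a*(4*k^2/((1 + sqrt(3)*I)*(k^3 + sqrt(-4*k^6 + (2*k^3 - 81)^2)/2 - 81/2)^(1/3)) - 2*k + (k^3 + sqrt(-4*k^6 + (2*k^3 - 81)^2)/2 - 81/2)^(1/3) + sqrt(3)*I*(k^3 + sqrt(-4*k^6 + (2*k^3 - 81)^2)/2 - 81/2)^(1/3))/6) + 4*a^3/9 + a^2/2 + 8*a*k/9 + a


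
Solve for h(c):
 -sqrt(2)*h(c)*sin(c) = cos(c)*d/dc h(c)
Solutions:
 h(c) = C1*cos(c)^(sqrt(2))


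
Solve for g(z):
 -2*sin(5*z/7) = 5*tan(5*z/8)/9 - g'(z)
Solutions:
 g(z) = C1 - 8*log(cos(5*z/8))/9 - 14*cos(5*z/7)/5


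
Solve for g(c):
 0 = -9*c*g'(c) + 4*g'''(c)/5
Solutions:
 g(c) = C1 + Integral(C2*airyai(90^(1/3)*c/2) + C3*airybi(90^(1/3)*c/2), c)


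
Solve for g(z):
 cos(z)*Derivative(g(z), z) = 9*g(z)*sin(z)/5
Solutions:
 g(z) = C1/cos(z)^(9/5)


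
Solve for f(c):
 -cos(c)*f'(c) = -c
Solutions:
 f(c) = C1 + Integral(c/cos(c), c)


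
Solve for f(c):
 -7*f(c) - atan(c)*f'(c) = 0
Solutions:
 f(c) = C1*exp(-7*Integral(1/atan(c), c))


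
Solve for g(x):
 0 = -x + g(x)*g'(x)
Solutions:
 g(x) = -sqrt(C1 + x^2)
 g(x) = sqrt(C1 + x^2)


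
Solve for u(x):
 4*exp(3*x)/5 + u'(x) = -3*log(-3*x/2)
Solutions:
 u(x) = C1 - 3*x*log(-x) + 3*x*(-log(3) + log(2) + 1) - 4*exp(3*x)/15


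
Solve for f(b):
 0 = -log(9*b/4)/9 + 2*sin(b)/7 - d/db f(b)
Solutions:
 f(b) = C1 - b*log(b)/9 - 2*b*log(3)/9 + b/9 + 2*b*log(2)/9 - 2*cos(b)/7


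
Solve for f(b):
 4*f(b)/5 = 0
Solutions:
 f(b) = 0


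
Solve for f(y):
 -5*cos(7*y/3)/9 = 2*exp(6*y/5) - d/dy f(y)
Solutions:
 f(y) = C1 + 5*exp(6*y/5)/3 + 5*sin(7*y/3)/21


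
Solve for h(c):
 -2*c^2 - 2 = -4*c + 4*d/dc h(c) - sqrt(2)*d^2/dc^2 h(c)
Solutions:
 h(c) = C1 + C2*exp(2*sqrt(2)*c) - c^3/6 - sqrt(2)*c^2/8 + c^2/2 - 5*c/8 + sqrt(2)*c/4


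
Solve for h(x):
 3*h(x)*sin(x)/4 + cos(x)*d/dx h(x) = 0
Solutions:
 h(x) = C1*cos(x)^(3/4)


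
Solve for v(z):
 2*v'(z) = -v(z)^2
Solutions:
 v(z) = 2/(C1 + z)


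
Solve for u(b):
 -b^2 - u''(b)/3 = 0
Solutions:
 u(b) = C1 + C2*b - b^4/4


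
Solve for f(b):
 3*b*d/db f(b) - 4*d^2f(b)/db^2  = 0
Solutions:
 f(b) = C1 + C2*erfi(sqrt(6)*b/4)


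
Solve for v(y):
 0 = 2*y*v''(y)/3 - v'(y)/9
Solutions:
 v(y) = C1 + C2*y^(7/6)


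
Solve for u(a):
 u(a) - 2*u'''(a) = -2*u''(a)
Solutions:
 u(a) = C1*exp(a*(-2^(1/3)*(3*sqrt(105) + 31)^(1/3) - 2*2^(2/3)/(3*sqrt(105) + 31)^(1/3) + 4)/12)*sin(2^(1/3)*sqrt(3)*a*(-(3*sqrt(105) + 31)^(1/3) + 2*2^(1/3)/(3*sqrt(105) + 31)^(1/3))/12) + C2*exp(a*(-2^(1/3)*(3*sqrt(105) + 31)^(1/3) - 2*2^(2/3)/(3*sqrt(105) + 31)^(1/3) + 4)/12)*cos(2^(1/3)*sqrt(3)*a*(-(3*sqrt(105) + 31)^(1/3) + 2*2^(1/3)/(3*sqrt(105) + 31)^(1/3))/12) + C3*exp(a*(2*2^(2/3)/(3*sqrt(105) + 31)^(1/3) + 2 + 2^(1/3)*(3*sqrt(105) + 31)^(1/3))/6)


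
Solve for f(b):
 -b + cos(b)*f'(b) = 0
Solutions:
 f(b) = C1 + Integral(b/cos(b), b)


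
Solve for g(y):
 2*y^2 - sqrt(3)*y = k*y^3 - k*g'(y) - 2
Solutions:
 g(y) = C1 + y^4/4 - 2*y^3/(3*k) + sqrt(3)*y^2/(2*k) - 2*y/k


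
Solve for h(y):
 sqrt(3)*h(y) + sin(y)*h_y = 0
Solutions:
 h(y) = C1*(cos(y) + 1)^(sqrt(3)/2)/(cos(y) - 1)^(sqrt(3)/2)


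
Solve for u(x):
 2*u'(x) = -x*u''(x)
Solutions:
 u(x) = C1 + C2/x


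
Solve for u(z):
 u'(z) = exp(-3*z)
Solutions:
 u(z) = C1 - exp(-3*z)/3


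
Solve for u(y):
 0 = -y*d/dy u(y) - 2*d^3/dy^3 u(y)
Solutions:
 u(y) = C1 + Integral(C2*airyai(-2^(2/3)*y/2) + C3*airybi(-2^(2/3)*y/2), y)


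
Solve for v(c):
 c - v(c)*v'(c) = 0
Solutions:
 v(c) = -sqrt(C1 + c^2)
 v(c) = sqrt(C1 + c^2)


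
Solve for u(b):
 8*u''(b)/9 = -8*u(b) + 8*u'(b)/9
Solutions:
 u(b) = (C1*sin(sqrt(35)*b/2) + C2*cos(sqrt(35)*b/2))*exp(b/2)


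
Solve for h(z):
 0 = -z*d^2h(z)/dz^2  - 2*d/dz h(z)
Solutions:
 h(z) = C1 + C2/z


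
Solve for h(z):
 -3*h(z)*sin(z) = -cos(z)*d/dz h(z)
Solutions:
 h(z) = C1/cos(z)^3


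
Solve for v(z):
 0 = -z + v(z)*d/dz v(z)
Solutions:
 v(z) = -sqrt(C1 + z^2)
 v(z) = sqrt(C1 + z^2)


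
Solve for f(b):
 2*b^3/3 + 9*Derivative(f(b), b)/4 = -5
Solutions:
 f(b) = C1 - 2*b^4/27 - 20*b/9


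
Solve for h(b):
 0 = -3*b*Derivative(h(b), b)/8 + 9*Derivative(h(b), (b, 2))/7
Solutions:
 h(b) = C1 + C2*erfi(sqrt(21)*b/12)


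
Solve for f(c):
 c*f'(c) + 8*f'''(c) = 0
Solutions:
 f(c) = C1 + Integral(C2*airyai(-c/2) + C3*airybi(-c/2), c)


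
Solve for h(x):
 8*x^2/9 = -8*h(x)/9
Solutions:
 h(x) = -x^2


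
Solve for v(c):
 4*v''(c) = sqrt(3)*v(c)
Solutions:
 v(c) = C1*exp(-3^(1/4)*c/2) + C2*exp(3^(1/4)*c/2)


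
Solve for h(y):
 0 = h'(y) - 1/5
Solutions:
 h(y) = C1 + y/5


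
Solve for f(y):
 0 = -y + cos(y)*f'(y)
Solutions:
 f(y) = C1 + Integral(y/cos(y), y)


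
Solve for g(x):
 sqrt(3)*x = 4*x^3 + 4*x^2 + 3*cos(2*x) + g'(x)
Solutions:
 g(x) = C1 - x^4 - 4*x^3/3 + sqrt(3)*x^2/2 - 3*sin(2*x)/2


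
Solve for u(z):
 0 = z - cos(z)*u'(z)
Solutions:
 u(z) = C1 + Integral(z/cos(z), z)


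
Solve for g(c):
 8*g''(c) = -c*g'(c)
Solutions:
 g(c) = C1 + C2*erf(c/4)


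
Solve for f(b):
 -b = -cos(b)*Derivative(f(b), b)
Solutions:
 f(b) = C1 + Integral(b/cos(b), b)


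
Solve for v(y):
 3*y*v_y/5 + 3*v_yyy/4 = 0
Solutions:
 v(y) = C1 + Integral(C2*airyai(-10^(2/3)*y/5) + C3*airybi(-10^(2/3)*y/5), y)


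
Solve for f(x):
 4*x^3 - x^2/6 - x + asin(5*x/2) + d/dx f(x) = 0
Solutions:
 f(x) = C1 - x^4 + x^3/18 + x^2/2 - x*asin(5*x/2) - sqrt(4 - 25*x^2)/5


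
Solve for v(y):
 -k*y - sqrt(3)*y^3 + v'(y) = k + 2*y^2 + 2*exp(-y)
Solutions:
 v(y) = C1 + k*y^2/2 + k*y + sqrt(3)*y^4/4 + 2*y^3/3 - 2*exp(-y)


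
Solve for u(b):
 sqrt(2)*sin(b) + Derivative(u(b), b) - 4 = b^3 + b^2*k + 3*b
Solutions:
 u(b) = C1 + b^4/4 + b^3*k/3 + 3*b^2/2 + 4*b + sqrt(2)*cos(b)


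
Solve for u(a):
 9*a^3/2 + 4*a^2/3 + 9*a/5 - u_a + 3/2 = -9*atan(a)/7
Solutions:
 u(a) = C1 + 9*a^4/8 + 4*a^3/9 + 9*a^2/10 + 9*a*atan(a)/7 + 3*a/2 - 9*log(a^2 + 1)/14


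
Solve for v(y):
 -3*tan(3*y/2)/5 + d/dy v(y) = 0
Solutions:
 v(y) = C1 - 2*log(cos(3*y/2))/5


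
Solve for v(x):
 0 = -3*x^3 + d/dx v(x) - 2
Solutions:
 v(x) = C1 + 3*x^4/4 + 2*x


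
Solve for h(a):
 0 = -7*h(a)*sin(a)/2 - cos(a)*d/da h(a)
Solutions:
 h(a) = C1*cos(a)^(7/2)


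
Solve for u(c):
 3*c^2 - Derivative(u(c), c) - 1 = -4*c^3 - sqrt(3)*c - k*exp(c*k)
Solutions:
 u(c) = C1 + c^4 + c^3 + sqrt(3)*c^2/2 - c + exp(c*k)


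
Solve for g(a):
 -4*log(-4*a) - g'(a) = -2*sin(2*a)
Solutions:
 g(a) = C1 - 4*a*log(-a) - 8*a*log(2) + 4*a - cos(2*a)


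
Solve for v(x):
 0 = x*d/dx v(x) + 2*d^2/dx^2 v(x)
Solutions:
 v(x) = C1 + C2*erf(x/2)


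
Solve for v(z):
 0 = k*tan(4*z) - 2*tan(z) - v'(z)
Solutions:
 v(z) = C1 - k*log(cos(4*z))/4 + 2*log(cos(z))


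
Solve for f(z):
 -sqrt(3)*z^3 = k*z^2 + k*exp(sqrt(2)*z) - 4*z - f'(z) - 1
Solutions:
 f(z) = C1 + k*z^3/3 + sqrt(2)*k*exp(sqrt(2)*z)/2 + sqrt(3)*z^4/4 - 2*z^2 - z


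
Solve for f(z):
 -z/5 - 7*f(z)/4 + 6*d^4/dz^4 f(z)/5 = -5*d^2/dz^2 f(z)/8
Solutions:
 f(z) = C1*exp(-sqrt(6)*z*sqrt(-25 + sqrt(14065))/24) + C2*exp(sqrt(6)*z*sqrt(-25 + sqrt(14065))/24) + C3*sin(sqrt(6)*z*sqrt(25 + sqrt(14065))/24) + C4*cos(sqrt(6)*z*sqrt(25 + sqrt(14065))/24) - 4*z/35


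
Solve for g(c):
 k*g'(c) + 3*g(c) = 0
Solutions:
 g(c) = C1*exp(-3*c/k)


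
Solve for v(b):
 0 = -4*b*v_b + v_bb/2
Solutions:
 v(b) = C1 + C2*erfi(2*b)


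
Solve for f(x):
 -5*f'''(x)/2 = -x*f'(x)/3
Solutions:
 f(x) = C1 + Integral(C2*airyai(15^(2/3)*2^(1/3)*x/15) + C3*airybi(15^(2/3)*2^(1/3)*x/15), x)


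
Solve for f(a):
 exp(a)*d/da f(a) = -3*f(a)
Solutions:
 f(a) = C1*exp(3*exp(-a))


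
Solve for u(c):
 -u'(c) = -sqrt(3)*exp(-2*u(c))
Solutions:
 u(c) = log(-sqrt(C1 + 2*sqrt(3)*c))
 u(c) = log(C1 + 2*sqrt(3)*c)/2


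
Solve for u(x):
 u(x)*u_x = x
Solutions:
 u(x) = -sqrt(C1 + x^2)
 u(x) = sqrt(C1 + x^2)


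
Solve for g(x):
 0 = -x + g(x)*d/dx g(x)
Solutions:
 g(x) = -sqrt(C1 + x^2)
 g(x) = sqrt(C1 + x^2)


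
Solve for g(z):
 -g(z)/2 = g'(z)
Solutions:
 g(z) = C1*exp(-z/2)


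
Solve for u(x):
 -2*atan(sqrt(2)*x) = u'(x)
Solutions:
 u(x) = C1 - 2*x*atan(sqrt(2)*x) + sqrt(2)*log(2*x^2 + 1)/2


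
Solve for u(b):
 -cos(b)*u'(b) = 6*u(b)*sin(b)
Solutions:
 u(b) = C1*cos(b)^6


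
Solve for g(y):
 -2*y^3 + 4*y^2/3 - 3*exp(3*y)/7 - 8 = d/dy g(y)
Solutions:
 g(y) = C1 - y^4/2 + 4*y^3/9 - 8*y - exp(3*y)/7


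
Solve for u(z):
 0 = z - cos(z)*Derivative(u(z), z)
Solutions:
 u(z) = C1 + Integral(z/cos(z), z)


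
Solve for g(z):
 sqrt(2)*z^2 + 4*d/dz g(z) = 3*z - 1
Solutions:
 g(z) = C1 - sqrt(2)*z^3/12 + 3*z^2/8 - z/4


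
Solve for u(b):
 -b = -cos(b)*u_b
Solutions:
 u(b) = C1 + Integral(b/cos(b), b)


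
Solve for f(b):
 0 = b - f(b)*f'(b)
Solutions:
 f(b) = -sqrt(C1 + b^2)
 f(b) = sqrt(C1 + b^2)


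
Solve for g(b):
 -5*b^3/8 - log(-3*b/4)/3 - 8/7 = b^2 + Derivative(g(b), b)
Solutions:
 g(b) = C1 - 5*b^4/32 - b^3/3 - b*log(-b)/3 + b*(-log(3) - 17/21 + 2*log(6)/3)


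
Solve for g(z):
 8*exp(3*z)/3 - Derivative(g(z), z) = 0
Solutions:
 g(z) = C1 + 8*exp(3*z)/9


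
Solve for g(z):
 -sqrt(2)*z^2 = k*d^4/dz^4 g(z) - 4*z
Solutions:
 g(z) = C1 + C2*z + C3*z^2 + C4*z^3 - sqrt(2)*z^6/(360*k) + z^5/(30*k)


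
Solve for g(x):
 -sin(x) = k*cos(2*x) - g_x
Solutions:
 g(x) = C1 + k*sin(2*x)/2 - cos(x)


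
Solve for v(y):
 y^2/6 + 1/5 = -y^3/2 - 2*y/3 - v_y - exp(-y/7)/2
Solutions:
 v(y) = C1 - y^4/8 - y^3/18 - y^2/3 - y/5 + 7*exp(-y/7)/2


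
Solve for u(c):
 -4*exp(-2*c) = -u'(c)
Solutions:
 u(c) = C1 - 2*exp(-2*c)


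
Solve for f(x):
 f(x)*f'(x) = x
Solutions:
 f(x) = -sqrt(C1 + x^2)
 f(x) = sqrt(C1 + x^2)


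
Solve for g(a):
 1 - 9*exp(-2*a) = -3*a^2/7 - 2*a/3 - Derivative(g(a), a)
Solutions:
 g(a) = C1 - a^3/7 - a^2/3 - a - 9*exp(-2*a)/2


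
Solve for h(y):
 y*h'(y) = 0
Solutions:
 h(y) = C1


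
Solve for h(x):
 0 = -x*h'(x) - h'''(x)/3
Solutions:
 h(x) = C1 + Integral(C2*airyai(-3^(1/3)*x) + C3*airybi(-3^(1/3)*x), x)


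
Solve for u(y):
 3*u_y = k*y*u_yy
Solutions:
 u(y) = C1 + y^(((re(k) + 3)*re(k) + im(k)^2)/(re(k)^2 + im(k)^2))*(C2*sin(3*log(y)*Abs(im(k))/(re(k)^2 + im(k)^2)) + C3*cos(3*log(y)*im(k)/(re(k)^2 + im(k)^2)))


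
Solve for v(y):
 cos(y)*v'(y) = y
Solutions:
 v(y) = C1 + Integral(y/cos(y), y)


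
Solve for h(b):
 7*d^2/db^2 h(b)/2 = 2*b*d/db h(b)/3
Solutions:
 h(b) = C1 + C2*erfi(sqrt(42)*b/21)


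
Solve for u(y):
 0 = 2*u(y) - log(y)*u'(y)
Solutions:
 u(y) = C1*exp(2*li(y))


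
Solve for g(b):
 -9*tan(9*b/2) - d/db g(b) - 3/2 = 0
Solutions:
 g(b) = C1 - 3*b/2 + 2*log(cos(9*b/2))


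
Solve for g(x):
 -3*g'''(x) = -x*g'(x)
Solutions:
 g(x) = C1 + Integral(C2*airyai(3^(2/3)*x/3) + C3*airybi(3^(2/3)*x/3), x)


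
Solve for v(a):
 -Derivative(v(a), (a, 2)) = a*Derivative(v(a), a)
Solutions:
 v(a) = C1 + C2*erf(sqrt(2)*a/2)


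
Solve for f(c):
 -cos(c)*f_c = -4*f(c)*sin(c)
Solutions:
 f(c) = C1/cos(c)^4


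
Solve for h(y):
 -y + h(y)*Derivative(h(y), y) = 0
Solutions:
 h(y) = -sqrt(C1 + y^2)
 h(y) = sqrt(C1 + y^2)


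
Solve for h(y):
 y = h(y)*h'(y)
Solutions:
 h(y) = -sqrt(C1 + y^2)
 h(y) = sqrt(C1 + y^2)


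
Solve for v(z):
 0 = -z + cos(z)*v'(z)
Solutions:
 v(z) = C1 + Integral(z/cos(z), z)


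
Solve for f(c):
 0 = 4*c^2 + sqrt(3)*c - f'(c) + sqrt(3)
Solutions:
 f(c) = C1 + 4*c^3/3 + sqrt(3)*c^2/2 + sqrt(3)*c


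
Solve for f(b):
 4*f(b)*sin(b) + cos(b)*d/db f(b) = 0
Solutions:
 f(b) = C1*cos(b)^4


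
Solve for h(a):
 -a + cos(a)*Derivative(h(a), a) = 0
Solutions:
 h(a) = C1 + Integral(a/cos(a), a)


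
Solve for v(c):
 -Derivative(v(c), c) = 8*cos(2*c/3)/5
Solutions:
 v(c) = C1 - 12*sin(2*c/3)/5


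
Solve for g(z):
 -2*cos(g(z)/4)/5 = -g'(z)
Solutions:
 -2*z/5 - 2*log(sin(g(z)/4) - 1) + 2*log(sin(g(z)/4) + 1) = C1


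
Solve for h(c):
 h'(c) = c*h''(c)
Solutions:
 h(c) = C1 + C2*c^2


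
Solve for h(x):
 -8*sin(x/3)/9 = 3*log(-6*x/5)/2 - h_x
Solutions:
 h(x) = C1 + 3*x*log(-x)/2 - 2*x*log(5) - 3*x/2 + x*log(30)/2 + x*log(6) - 8*cos(x/3)/3


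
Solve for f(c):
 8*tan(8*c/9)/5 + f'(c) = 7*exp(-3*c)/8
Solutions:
 f(c) = C1 - 9*log(tan(8*c/9)^2 + 1)/10 - 7*exp(-3*c)/24


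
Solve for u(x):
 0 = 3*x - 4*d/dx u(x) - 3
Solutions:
 u(x) = C1 + 3*x^2/8 - 3*x/4


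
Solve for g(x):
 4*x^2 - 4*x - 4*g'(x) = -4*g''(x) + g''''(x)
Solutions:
 g(x) = C1 + C2*exp(6^(1/3)*x*(2*6^(1/3)/(sqrt(33) + 9)^(1/3) + (sqrt(33) + 9)^(1/3))/6)*sin(2^(1/3)*3^(1/6)*x*(-3^(2/3)*(sqrt(33) + 9)^(1/3)/6 + 2^(1/3)/(sqrt(33) + 9)^(1/3))) + C3*exp(6^(1/3)*x*(2*6^(1/3)/(sqrt(33) + 9)^(1/3) + (sqrt(33) + 9)^(1/3))/6)*cos(2^(1/3)*3^(1/6)*x*(-3^(2/3)*(sqrt(33) + 9)^(1/3)/6 + 2^(1/3)/(sqrt(33) + 9)^(1/3))) + C4*exp(-6^(1/3)*x*(2*6^(1/3)/(sqrt(33) + 9)^(1/3) + (sqrt(33) + 9)^(1/3))/3) + x^3/3 + x^2/2 + x


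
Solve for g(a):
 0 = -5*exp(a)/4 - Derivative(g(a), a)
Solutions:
 g(a) = C1 - 5*exp(a)/4


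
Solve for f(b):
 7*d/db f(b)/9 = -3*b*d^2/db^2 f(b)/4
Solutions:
 f(b) = C1 + C2/b^(1/27)


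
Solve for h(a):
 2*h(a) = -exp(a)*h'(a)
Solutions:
 h(a) = C1*exp(2*exp(-a))


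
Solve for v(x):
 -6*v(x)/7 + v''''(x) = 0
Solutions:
 v(x) = C1*exp(-6^(1/4)*7^(3/4)*x/7) + C2*exp(6^(1/4)*7^(3/4)*x/7) + C3*sin(6^(1/4)*7^(3/4)*x/7) + C4*cos(6^(1/4)*7^(3/4)*x/7)


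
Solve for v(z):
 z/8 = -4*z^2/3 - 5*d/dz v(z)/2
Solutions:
 v(z) = C1 - 8*z^3/45 - z^2/40


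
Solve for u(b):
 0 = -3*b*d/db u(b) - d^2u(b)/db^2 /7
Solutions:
 u(b) = C1 + C2*erf(sqrt(42)*b/2)


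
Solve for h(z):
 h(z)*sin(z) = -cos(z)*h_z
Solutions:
 h(z) = C1*cos(z)


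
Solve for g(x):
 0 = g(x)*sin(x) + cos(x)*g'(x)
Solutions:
 g(x) = C1*cos(x)


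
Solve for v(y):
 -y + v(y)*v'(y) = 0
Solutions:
 v(y) = -sqrt(C1 + y^2)
 v(y) = sqrt(C1 + y^2)


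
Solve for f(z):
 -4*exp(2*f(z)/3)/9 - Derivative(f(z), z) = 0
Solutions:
 f(z) = 3*log(-sqrt(-1/(C1 - 4*z))) - 3*log(2) + 3*log(6)/2 + 3*log(3)
 f(z) = 3*log(-1/(C1 - 4*z))/2 - 3*log(2) + 3*log(6)/2 + 3*log(3)


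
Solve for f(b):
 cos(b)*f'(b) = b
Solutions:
 f(b) = C1 + Integral(b/cos(b), b)


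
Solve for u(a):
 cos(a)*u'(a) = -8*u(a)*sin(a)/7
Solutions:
 u(a) = C1*cos(a)^(8/7)


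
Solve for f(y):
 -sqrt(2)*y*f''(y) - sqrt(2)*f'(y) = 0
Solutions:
 f(y) = C1 + C2*log(y)


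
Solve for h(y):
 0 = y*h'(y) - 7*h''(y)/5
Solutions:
 h(y) = C1 + C2*erfi(sqrt(70)*y/14)


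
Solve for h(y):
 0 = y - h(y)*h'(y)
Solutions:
 h(y) = -sqrt(C1 + y^2)
 h(y) = sqrt(C1 + y^2)


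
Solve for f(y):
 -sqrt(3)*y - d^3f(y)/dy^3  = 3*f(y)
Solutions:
 f(y) = C3*exp(-3^(1/3)*y) - sqrt(3)*y/3 + (C1*sin(3^(5/6)*y/2) + C2*cos(3^(5/6)*y/2))*exp(3^(1/3)*y/2)


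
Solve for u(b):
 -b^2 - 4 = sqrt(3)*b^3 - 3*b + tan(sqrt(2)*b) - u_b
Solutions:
 u(b) = C1 + sqrt(3)*b^4/4 + b^3/3 - 3*b^2/2 + 4*b - sqrt(2)*log(cos(sqrt(2)*b))/2


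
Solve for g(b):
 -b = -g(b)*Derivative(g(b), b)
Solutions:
 g(b) = -sqrt(C1 + b^2)
 g(b) = sqrt(C1 + b^2)


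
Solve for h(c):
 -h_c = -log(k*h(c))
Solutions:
 li(k*h(c))/k = C1 + c


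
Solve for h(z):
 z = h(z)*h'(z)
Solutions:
 h(z) = -sqrt(C1 + z^2)
 h(z) = sqrt(C1 + z^2)


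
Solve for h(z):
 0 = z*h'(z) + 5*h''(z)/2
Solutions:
 h(z) = C1 + C2*erf(sqrt(5)*z/5)


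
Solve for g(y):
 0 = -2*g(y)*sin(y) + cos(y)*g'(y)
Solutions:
 g(y) = C1/cos(y)^2


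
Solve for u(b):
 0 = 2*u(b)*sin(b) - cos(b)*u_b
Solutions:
 u(b) = C1/cos(b)^2


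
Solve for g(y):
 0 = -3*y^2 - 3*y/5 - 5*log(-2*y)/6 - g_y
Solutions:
 g(y) = C1 - y^3 - 3*y^2/10 - 5*y*log(-y)/6 + 5*y*(1 - log(2))/6


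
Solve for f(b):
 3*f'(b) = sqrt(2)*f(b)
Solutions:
 f(b) = C1*exp(sqrt(2)*b/3)


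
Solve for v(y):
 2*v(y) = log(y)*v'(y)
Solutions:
 v(y) = C1*exp(2*li(y))


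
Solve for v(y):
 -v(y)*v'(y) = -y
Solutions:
 v(y) = -sqrt(C1 + y^2)
 v(y) = sqrt(C1 + y^2)


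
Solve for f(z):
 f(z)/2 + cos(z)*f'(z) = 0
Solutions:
 f(z) = C1*(sin(z) - 1)^(1/4)/(sin(z) + 1)^(1/4)


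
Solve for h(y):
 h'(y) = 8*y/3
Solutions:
 h(y) = C1 + 4*y^2/3


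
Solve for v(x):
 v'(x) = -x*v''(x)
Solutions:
 v(x) = C1 + C2*log(x)


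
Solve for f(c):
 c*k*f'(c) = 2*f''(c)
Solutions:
 f(c) = Piecewise((-sqrt(pi)*C1*erf(c*sqrt(-k)/2)/sqrt(-k) - C2, (k > 0) | (k < 0)), (-C1*c - C2, True))


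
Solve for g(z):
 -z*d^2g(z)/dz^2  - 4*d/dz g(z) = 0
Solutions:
 g(z) = C1 + C2/z^3


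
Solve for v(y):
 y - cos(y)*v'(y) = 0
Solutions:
 v(y) = C1 + Integral(y/cos(y), y)


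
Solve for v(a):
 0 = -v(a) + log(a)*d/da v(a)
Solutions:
 v(a) = C1*exp(li(a))


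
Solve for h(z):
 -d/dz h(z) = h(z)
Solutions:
 h(z) = C1*exp(-z)


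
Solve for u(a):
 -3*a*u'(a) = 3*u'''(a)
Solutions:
 u(a) = C1 + Integral(C2*airyai(-a) + C3*airybi(-a), a)


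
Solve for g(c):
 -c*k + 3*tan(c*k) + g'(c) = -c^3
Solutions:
 g(c) = C1 - c^4/4 + c^2*k/2 - 3*Piecewise((-log(cos(c*k))/k, Ne(k, 0)), (0, True))


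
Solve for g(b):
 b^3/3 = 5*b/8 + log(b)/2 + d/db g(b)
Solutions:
 g(b) = C1 + b^4/12 - 5*b^2/16 - b*log(b)/2 + b/2


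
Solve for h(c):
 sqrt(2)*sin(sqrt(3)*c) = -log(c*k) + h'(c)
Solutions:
 h(c) = C1 + c*log(c*k) - c - sqrt(6)*cos(sqrt(3)*c)/3


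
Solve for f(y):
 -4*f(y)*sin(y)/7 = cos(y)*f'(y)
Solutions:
 f(y) = C1*cos(y)^(4/7)


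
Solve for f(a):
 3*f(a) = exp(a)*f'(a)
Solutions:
 f(a) = C1*exp(-3*exp(-a))


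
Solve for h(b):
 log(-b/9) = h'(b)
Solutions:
 h(b) = C1 + b*log(-b) + b*(-2*log(3) - 1)


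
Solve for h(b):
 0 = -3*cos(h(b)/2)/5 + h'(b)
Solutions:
 -3*b/5 - log(sin(h(b)/2) - 1) + log(sin(h(b)/2) + 1) = C1


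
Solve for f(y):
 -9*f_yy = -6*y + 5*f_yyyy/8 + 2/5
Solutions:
 f(y) = C1 + C2*y + C3*sin(6*sqrt(10)*y/5) + C4*cos(6*sqrt(10)*y/5) + y^3/9 - y^2/45


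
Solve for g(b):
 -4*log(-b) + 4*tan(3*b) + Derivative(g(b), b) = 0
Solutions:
 g(b) = C1 + 4*b*log(-b) - 4*b + 4*log(cos(3*b))/3


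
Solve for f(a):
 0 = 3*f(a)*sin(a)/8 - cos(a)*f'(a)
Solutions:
 f(a) = C1/cos(a)^(3/8)


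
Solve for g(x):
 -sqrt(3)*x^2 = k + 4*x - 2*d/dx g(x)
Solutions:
 g(x) = C1 + k*x/2 + sqrt(3)*x^3/6 + x^2


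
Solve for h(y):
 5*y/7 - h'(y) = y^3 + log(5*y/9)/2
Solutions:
 h(y) = C1 - y^4/4 + 5*y^2/14 - y*log(y)/2 - y*log(5)/2 + y/2 + y*log(3)


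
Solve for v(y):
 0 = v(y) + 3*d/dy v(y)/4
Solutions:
 v(y) = C1*exp(-4*y/3)


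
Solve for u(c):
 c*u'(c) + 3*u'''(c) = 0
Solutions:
 u(c) = C1 + Integral(C2*airyai(-3^(2/3)*c/3) + C3*airybi(-3^(2/3)*c/3), c)


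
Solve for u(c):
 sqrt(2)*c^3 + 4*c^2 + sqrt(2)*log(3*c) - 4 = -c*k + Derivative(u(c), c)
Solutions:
 u(c) = C1 + sqrt(2)*c^4/4 + 4*c^3/3 + c^2*k/2 + sqrt(2)*c*log(c) - 4*c - sqrt(2)*c + sqrt(2)*c*log(3)


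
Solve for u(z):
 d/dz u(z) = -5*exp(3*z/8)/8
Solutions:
 u(z) = C1 - 5*exp(3*z/8)/3


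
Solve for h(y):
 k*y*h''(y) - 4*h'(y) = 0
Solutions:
 h(y) = C1 + y^(((re(k) + 4)*re(k) + im(k)^2)/(re(k)^2 + im(k)^2))*(C2*sin(4*log(y)*Abs(im(k))/(re(k)^2 + im(k)^2)) + C3*cos(4*log(y)*im(k)/(re(k)^2 + im(k)^2)))


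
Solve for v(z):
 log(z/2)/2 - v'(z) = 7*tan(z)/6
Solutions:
 v(z) = C1 + z*log(z)/2 - z/2 - z*log(2)/2 + 7*log(cos(z))/6


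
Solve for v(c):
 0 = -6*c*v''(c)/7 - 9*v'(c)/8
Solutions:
 v(c) = C1 + C2/c^(5/16)


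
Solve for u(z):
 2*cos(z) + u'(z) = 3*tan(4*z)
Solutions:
 u(z) = C1 - 3*log(cos(4*z))/4 - 2*sin(z)


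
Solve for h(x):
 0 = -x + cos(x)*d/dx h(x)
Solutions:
 h(x) = C1 + Integral(x/cos(x), x)


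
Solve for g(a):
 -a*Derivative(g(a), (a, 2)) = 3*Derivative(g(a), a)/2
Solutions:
 g(a) = C1 + C2/sqrt(a)


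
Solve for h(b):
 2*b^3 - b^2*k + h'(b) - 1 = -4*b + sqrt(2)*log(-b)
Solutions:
 h(b) = C1 - b^4/2 + b^3*k/3 - 2*b^2 + sqrt(2)*b*log(-b) + b*(1 - sqrt(2))


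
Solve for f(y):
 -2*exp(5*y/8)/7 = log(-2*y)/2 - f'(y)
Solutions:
 f(y) = C1 + y*log(-y)/2 + y*(-1 + log(2))/2 + 16*exp(5*y/8)/35


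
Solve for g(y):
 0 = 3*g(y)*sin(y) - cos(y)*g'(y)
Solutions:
 g(y) = C1/cos(y)^3


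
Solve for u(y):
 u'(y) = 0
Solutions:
 u(y) = C1


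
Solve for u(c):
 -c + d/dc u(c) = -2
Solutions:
 u(c) = C1 + c^2/2 - 2*c


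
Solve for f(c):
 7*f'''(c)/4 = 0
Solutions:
 f(c) = C1 + C2*c + C3*c^2


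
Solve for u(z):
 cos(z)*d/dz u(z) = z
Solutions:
 u(z) = C1 + Integral(z/cos(z), z)


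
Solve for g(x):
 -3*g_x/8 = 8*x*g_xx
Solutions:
 g(x) = C1 + C2*x^(61/64)


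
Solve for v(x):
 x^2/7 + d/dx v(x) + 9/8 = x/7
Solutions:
 v(x) = C1 - x^3/21 + x^2/14 - 9*x/8


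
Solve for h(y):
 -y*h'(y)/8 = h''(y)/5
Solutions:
 h(y) = C1 + C2*erf(sqrt(5)*y/4)


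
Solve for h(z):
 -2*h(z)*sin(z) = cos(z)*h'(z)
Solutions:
 h(z) = C1*cos(z)^2


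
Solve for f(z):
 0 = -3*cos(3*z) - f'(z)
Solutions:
 f(z) = C1 - sin(3*z)


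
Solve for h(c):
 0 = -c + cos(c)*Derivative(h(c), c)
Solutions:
 h(c) = C1 + Integral(c/cos(c), c)


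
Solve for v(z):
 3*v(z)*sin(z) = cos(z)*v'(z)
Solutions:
 v(z) = C1/cos(z)^3


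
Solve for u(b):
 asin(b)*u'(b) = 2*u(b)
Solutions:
 u(b) = C1*exp(2*Integral(1/asin(b), b))


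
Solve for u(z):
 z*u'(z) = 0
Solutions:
 u(z) = C1


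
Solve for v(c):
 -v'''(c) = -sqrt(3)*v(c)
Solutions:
 v(c) = C3*exp(3^(1/6)*c) + (C1*sin(3^(2/3)*c/2) + C2*cos(3^(2/3)*c/2))*exp(-3^(1/6)*c/2)


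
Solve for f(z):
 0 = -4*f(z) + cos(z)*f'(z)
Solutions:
 f(z) = C1*(sin(z)^2 + 2*sin(z) + 1)/(sin(z)^2 - 2*sin(z) + 1)


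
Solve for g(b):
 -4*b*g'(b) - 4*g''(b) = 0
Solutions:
 g(b) = C1 + C2*erf(sqrt(2)*b/2)


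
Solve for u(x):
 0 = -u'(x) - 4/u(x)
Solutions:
 u(x) = -sqrt(C1 - 8*x)
 u(x) = sqrt(C1 - 8*x)


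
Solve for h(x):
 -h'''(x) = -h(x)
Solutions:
 h(x) = C3*exp(x) + (C1*sin(sqrt(3)*x/2) + C2*cos(sqrt(3)*x/2))*exp(-x/2)


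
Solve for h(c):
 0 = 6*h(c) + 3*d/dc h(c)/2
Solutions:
 h(c) = C1*exp(-4*c)


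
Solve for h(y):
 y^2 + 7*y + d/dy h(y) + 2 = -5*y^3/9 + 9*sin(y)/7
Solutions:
 h(y) = C1 - 5*y^4/36 - y^3/3 - 7*y^2/2 - 2*y - 9*cos(y)/7


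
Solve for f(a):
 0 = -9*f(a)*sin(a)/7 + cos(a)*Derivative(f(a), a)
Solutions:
 f(a) = C1/cos(a)^(9/7)


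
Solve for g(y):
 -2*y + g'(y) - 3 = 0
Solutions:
 g(y) = C1 + y^2 + 3*y


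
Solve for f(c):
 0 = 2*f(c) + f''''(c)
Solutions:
 f(c) = (C1*sin(2^(3/4)*c/2) + C2*cos(2^(3/4)*c/2))*exp(-2^(3/4)*c/2) + (C3*sin(2^(3/4)*c/2) + C4*cos(2^(3/4)*c/2))*exp(2^(3/4)*c/2)


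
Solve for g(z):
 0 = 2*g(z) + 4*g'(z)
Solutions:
 g(z) = C1*exp(-z/2)


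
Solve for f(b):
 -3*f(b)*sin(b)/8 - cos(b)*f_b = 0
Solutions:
 f(b) = C1*cos(b)^(3/8)


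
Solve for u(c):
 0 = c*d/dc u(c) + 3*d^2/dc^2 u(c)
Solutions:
 u(c) = C1 + C2*erf(sqrt(6)*c/6)


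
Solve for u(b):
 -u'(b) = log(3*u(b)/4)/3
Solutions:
 -3*Integral(1/(-log(_y) - log(3) + 2*log(2)), (_y, u(b))) = C1 - b


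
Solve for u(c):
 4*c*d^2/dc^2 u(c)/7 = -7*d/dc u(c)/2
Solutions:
 u(c) = C1 + C2/c^(41/8)


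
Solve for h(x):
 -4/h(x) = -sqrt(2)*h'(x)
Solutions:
 h(x) = -sqrt(C1 + 4*sqrt(2)*x)
 h(x) = sqrt(C1 + 4*sqrt(2)*x)


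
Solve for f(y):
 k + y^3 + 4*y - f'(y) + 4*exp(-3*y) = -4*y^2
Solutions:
 f(y) = C1 + k*y + y^4/4 + 4*y^3/3 + 2*y^2 - 4*exp(-3*y)/3


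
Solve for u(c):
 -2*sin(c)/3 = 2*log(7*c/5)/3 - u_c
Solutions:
 u(c) = C1 + 2*c*log(c)/3 - 2*c*log(5)/3 - 2*c/3 + 2*c*log(7)/3 - 2*cos(c)/3


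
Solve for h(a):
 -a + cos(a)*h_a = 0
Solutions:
 h(a) = C1 + Integral(a/cos(a), a)


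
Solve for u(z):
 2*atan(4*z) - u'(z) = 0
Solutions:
 u(z) = C1 + 2*z*atan(4*z) - log(16*z^2 + 1)/4


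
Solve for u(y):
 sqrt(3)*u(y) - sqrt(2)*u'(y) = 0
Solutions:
 u(y) = C1*exp(sqrt(6)*y/2)


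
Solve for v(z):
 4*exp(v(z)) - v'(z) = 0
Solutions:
 v(z) = log(-1/(C1 + 4*z))


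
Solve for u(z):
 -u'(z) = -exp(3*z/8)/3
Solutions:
 u(z) = C1 + 8*exp(3*z/8)/9


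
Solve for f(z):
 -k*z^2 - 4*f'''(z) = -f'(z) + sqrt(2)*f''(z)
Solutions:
 f(z) = C1 + C2*exp(-sqrt(2)*z/2) + C3*exp(sqrt(2)*z/4) + k*z^3/3 + sqrt(2)*k*z^2 + 12*k*z


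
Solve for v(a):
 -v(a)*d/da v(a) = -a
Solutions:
 v(a) = -sqrt(C1 + a^2)
 v(a) = sqrt(C1 + a^2)


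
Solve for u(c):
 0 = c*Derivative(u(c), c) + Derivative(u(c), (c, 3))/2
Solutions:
 u(c) = C1 + Integral(C2*airyai(-2^(1/3)*c) + C3*airybi(-2^(1/3)*c), c)


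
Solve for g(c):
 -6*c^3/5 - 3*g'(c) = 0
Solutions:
 g(c) = C1 - c^4/10


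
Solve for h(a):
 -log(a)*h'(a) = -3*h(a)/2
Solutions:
 h(a) = C1*exp(3*li(a)/2)


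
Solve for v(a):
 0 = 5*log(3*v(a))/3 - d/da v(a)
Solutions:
 -3*Integral(1/(log(_y) + log(3)), (_y, v(a)))/5 = C1 - a


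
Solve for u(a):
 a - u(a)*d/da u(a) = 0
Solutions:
 u(a) = -sqrt(C1 + a^2)
 u(a) = sqrt(C1 + a^2)


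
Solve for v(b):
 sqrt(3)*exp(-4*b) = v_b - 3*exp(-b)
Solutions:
 v(b) = C1 - 3*exp(-b) - sqrt(3)*exp(-4*b)/4


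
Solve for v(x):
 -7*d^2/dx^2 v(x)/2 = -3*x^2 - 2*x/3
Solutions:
 v(x) = C1 + C2*x + x^4/14 + 2*x^3/63


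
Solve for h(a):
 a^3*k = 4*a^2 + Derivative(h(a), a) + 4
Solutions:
 h(a) = C1 + a^4*k/4 - 4*a^3/3 - 4*a


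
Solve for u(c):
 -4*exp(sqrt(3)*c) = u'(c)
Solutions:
 u(c) = C1 - 4*sqrt(3)*exp(sqrt(3)*c)/3


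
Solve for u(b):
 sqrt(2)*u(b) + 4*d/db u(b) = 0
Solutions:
 u(b) = C1*exp(-sqrt(2)*b/4)


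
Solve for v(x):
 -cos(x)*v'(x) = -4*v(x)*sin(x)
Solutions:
 v(x) = C1/cos(x)^4


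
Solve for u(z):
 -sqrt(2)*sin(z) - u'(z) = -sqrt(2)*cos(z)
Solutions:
 u(z) = C1 + 2*sin(z + pi/4)


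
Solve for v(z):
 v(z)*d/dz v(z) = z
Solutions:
 v(z) = -sqrt(C1 + z^2)
 v(z) = sqrt(C1 + z^2)


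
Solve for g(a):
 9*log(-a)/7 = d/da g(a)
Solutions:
 g(a) = C1 + 9*a*log(-a)/7 - 9*a/7


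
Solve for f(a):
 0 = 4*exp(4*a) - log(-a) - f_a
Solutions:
 f(a) = C1 - a*log(-a) + a + exp(4*a)


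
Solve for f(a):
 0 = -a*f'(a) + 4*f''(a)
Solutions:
 f(a) = C1 + C2*erfi(sqrt(2)*a/4)


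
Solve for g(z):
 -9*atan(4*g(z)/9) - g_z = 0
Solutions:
 Integral(1/atan(4*_y/9), (_y, g(z))) = C1 - 9*z


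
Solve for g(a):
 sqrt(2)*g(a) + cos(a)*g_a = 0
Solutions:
 g(a) = C1*(sin(a) - 1)^(sqrt(2)/2)/(sin(a) + 1)^(sqrt(2)/2)


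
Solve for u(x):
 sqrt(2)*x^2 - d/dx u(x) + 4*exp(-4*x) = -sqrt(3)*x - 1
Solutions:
 u(x) = C1 + sqrt(2)*x^3/3 + sqrt(3)*x^2/2 + x - exp(-4*x)


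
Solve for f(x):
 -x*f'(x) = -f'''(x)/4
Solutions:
 f(x) = C1 + Integral(C2*airyai(2^(2/3)*x) + C3*airybi(2^(2/3)*x), x)


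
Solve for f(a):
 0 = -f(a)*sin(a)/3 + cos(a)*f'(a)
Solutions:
 f(a) = C1/cos(a)^(1/3)


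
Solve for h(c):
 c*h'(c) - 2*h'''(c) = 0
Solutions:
 h(c) = C1 + Integral(C2*airyai(2^(2/3)*c/2) + C3*airybi(2^(2/3)*c/2), c)


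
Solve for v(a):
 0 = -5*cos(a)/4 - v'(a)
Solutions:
 v(a) = C1 - 5*sin(a)/4


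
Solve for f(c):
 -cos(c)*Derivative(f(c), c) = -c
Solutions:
 f(c) = C1 + Integral(c/cos(c), c)


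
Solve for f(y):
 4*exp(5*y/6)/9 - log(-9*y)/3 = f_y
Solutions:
 f(y) = C1 - y*log(-y)/3 + y*(1 - 2*log(3))/3 + 8*exp(5*y/6)/15


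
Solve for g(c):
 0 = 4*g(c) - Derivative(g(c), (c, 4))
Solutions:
 g(c) = C1*exp(-sqrt(2)*c) + C2*exp(sqrt(2)*c) + C3*sin(sqrt(2)*c) + C4*cos(sqrt(2)*c)


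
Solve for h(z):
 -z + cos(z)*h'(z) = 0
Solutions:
 h(z) = C1 + Integral(z/cos(z), z)


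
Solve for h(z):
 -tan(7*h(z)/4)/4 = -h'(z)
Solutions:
 h(z) = -4*asin(C1*exp(7*z/16))/7 + 4*pi/7
 h(z) = 4*asin(C1*exp(7*z/16))/7


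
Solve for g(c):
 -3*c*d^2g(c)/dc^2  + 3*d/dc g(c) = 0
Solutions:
 g(c) = C1 + C2*c^2


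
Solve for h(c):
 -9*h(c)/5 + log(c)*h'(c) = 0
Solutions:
 h(c) = C1*exp(9*li(c)/5)


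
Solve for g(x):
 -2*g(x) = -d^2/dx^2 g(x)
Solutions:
 g(x) = C1*exp(-sqrt(2)*x) + C2*exp(sqrt(2)*x)


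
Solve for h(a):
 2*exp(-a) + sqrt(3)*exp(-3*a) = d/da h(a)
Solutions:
 h(a) = C1 - 2*exp(-a) - sqrt(3)*exp(-3*a)/3


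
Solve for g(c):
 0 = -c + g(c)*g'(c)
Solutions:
 g(c) = -sqrt(C1 + c^2)
 g(c) = sqrt(C1 + c^2)


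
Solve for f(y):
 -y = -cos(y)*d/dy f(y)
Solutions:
 f(y) = C1 + Integral(y/cos(y), y)


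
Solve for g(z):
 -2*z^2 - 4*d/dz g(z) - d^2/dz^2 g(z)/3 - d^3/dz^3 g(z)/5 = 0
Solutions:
 g(z) = C1 - z^3/6 + z^2/24 + 31*z/720 + (C2*sin(sqrt(695)*z/6) + C3*cos(sqrt(695)*z/6))*exp(-5*z/6)


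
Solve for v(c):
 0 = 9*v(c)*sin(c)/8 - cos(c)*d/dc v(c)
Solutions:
 v(c) = C1/cos(c)^(9/8)


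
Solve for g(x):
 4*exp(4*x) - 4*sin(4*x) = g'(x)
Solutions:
 g(x) = C1 + exp(4*x) + cos(4*x)


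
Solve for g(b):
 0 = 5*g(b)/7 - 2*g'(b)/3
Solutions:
 g(b) = C1*exp(15*b/14)


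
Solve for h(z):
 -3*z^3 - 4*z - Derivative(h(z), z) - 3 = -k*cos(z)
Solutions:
 h(z) = C1 + k*sin(z) - 3*z^4/4 - 2*z^2 - 3*z


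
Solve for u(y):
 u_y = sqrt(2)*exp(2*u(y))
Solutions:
 u(y) = log(-sqrt(-1/(C1 + sqrt(2)*y))) - log(2)/2
 u(y) = log(-1/(C1 + sqrt(2)*y))/2 - log(2)/2


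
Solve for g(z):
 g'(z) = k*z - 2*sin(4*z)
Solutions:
 g(z) = C1 + k*z^2/2 + cos(4*z)/2


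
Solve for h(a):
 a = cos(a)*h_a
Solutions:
 h(a) = C1 + Integral(a/cos(a), a)


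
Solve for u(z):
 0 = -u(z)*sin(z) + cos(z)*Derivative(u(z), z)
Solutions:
 u(z) = C1/cos(z)


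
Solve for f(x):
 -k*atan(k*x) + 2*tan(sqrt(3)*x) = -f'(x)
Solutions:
 f(x) = C1 + k*Piecewise((x*atan(k*x) - log(k^2*x^2 + 1)/(2*k), Ne(k, 0)), (0, True)) + 2*sqrt(3)*log(cos(sqrt(3)*x))/3


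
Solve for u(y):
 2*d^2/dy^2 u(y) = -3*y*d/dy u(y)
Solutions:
 u(y) = C1 + C2*erf(sqrt(3)*y/2)


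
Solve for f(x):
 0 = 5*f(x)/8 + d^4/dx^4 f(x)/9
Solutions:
 f(x) = (C1*sin(2^(3/4)*sqrt(3)*5^(1/4)*x/4) + C2*cos(2^(3/4)*sqrt(3)*5^(1/4)*x/4))*exp(-2^(3/4)*sqrt(3)*5^(1/4)*x/4) + (C3*sin(2^(3/4)*sqrt(3)*5^(1/4)*x/4) + C4*cos(2^(3/4)*sqrt(3)*5^(1/4)*x/4))*exp(2^(3/4)*sqrt(3)*5^(1/4)*x/4)


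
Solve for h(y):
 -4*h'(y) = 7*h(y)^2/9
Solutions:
 h(y) = 36/(C1 + 7*y)


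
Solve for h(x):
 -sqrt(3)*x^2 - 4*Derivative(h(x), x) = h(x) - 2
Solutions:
 h(x) = C1*exp(-x/4) - sqrt(3)*x^2 + 8*sqrt(3)*x - 32*sqrt(3) + 2


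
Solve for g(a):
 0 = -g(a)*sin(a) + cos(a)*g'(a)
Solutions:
 g(a) = C1/cos(a)


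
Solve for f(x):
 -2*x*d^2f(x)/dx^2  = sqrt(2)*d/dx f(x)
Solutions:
 f(x) = C1 + C2*x^(1 - sqrt(2)/2)


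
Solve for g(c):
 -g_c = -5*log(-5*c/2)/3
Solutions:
 g(c) = C1 + 5*c*log(-c)/3 + 5*c*(-1 - log(2) + log(5))/3


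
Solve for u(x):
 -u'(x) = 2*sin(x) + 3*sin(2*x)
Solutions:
 u(x) = C1 - 3*sin(x)^2 + 2*cos(x)


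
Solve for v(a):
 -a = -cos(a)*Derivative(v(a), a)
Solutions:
 v(a) = C1 + Integral(a/cos(a), a)


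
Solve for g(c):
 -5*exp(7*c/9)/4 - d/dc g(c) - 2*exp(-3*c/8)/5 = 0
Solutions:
 g(c) = C1 - 45*exp(7*c/9)/28 + 16*exp(-3*c/8)/15


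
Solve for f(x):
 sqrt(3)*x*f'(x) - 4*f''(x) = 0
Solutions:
 f(x) = C1 + C2*erfi(sqrt(2)*3^(1/4)*x/4)


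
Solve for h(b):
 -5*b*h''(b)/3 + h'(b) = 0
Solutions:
 h(b) = C1 + C2*b^(8/5)


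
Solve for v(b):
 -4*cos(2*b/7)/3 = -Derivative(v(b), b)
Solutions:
 v(b) = C1 + 14*sin(2*b/7)/3


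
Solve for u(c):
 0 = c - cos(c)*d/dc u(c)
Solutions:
 u(c) = C1 + Integral(c/cos(c), c)


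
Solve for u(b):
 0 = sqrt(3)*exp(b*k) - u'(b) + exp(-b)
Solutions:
 u(b) = C1 - exp(-b) + sqrt(3)*exp(b*k)/k


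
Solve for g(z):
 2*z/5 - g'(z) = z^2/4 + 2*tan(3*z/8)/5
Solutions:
 g(z) = C1 - z^3/12 + z^2/5 + 16*log(cos(3*z/8))/15


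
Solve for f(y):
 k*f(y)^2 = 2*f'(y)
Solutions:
 f(y) = -2/(C1 + k*y)


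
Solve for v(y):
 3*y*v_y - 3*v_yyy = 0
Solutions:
 v(y) = C1 + Integral(C2*airyai(y) + C3*airybi(y), y)


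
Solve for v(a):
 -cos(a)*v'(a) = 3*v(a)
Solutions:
 v(a) = C1*(sin(a) - 1)^(3/2)/(sin(a) + 1)^(3/2)


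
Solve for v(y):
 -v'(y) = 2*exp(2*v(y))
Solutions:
 v(y) = log(-sqrt(-1/(C1 - 2*y))) - log(2)/2
 v(y) = log(-1/(C1 - 2*y))/2 - log(2)/2


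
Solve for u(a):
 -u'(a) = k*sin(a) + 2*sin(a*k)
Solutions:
 u(a) = C1 + k*cos(a) + 2*cos(a*k)/k
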